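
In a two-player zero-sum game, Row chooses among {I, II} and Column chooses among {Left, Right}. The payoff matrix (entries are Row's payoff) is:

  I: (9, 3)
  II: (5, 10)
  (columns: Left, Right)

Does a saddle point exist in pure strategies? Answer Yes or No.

Row minima: I → 3, II → 5; maximin = 5.
Column maxima: Left → 9, Right → 10; minimax = 9.
5 ≠ 9, so no pure-strategy equilibrium exists.

No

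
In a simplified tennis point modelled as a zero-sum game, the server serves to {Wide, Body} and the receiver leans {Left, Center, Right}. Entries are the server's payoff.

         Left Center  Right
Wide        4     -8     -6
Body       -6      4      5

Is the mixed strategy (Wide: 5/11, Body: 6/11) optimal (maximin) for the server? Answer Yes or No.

Against Left this mix gives (5/11)·4 + (6/11)·(-6) = -16/11.
Against Center this mix gives (5/11)·(-8) + (6/11)·4 = -16/11.
Against Right this mix gives (5/11)·(-6) + (6/11)·5 = 0.
All of the receiver's active replies (Left, Center) yield -16/11, and no column does worse for the server. The mix makes the receiver indifferent and guarantees -16/11, so it is optimal.

Yes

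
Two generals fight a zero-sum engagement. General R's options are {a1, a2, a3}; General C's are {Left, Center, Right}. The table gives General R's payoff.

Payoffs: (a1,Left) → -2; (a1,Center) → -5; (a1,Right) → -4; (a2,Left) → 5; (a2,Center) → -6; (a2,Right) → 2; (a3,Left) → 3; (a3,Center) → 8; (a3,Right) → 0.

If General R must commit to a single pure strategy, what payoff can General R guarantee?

0

Row minima: a1 → -5, a2 → -6, a3 → 0.
The best of these is 0.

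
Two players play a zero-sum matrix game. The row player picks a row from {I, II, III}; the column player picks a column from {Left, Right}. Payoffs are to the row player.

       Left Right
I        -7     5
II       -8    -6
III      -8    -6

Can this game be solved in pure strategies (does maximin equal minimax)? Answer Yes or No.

Row minima: I → -7, II → -8, III → -8; maximin = -7.
Column maxima: Left → -7, Right → 5; minimax = -7.
maximin = minimax = -7, so a saddle point exists.

Yes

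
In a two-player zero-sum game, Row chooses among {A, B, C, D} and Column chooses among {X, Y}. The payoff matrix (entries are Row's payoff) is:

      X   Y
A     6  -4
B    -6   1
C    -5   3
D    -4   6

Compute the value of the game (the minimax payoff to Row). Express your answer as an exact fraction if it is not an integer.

Row minima: A → -4, B → -6, C → -5, D → -4; maximin = -4.
Column maxima: X → 6, Y → 6; minimax = 6.
-4 ≠ 6, so there is no saddle point; optimal play is mixed.
B is strictly dominated by C, so Row never plays it.
C is strictly dominated by D, so Row never plays it.
On the remaining 2×2 (A, D vs X, Y):
Let Row play A with probability p. Expected payoff against X: 6p + (-4)(1−p) = 10p − 4; against Y: (-4)p + 6(1−p) = −10p + 6.
Setting these equal: 10p − 4 = −10p + 6 ⇒ 20p = 10 ⇒ p = 1/2, and the value is (10)·(1/2) − 4 = 1.
For Column: with q = P(X), equating A's and D's payoffs gives 10q − 4 = −10q + 6 ⇒ q = 1/2.

1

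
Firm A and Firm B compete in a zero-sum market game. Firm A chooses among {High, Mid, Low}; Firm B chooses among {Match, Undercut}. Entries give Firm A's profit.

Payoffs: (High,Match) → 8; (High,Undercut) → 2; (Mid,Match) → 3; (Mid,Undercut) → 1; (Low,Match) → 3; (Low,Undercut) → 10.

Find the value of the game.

Row minima: High → 2, Mid → 1, Low → 3; maximin = 3.
Column maxima: Match → 8, Undercut → 10; minimax = 8.
3 ≠ 8, so there is no saddle point; optimal play is mixed.
Mid is strictly dominated by High, so Firm A never plays it.
On the remaining 2×2 (High, Low vs Match, Undercut):
Let Firm A play High with probability p. Expected payoff against Match: 8p + 3(1−p) = 5p + 3; against Undercut: 2p + 10(1−p) = −8p + 10.
Setting these equal: 5p + 3 = −8p + 10 ⇒ 13p = 7 ⇒ p = 7/13, and the value is (5)·(7/13) + 3 = 74/13.
For Firm B: with q = P(Match), equating High's and Low's payoffs gives 6q + 2 = −7q + 10 ⇒ q = 8/13.

74/13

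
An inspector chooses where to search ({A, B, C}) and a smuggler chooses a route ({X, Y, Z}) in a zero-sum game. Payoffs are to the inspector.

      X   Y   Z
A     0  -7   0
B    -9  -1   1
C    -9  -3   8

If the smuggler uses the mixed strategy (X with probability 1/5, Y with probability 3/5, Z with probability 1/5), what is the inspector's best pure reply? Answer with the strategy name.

Expected payoff of A: (1/5)·0 + (3/5)·(-7) + (1/5)·0 = -21/5.
Expected payoff of B: (1/5)·(-9) + (3/5)·(-1) + (1/5)·1 = -11/5.
Expected payoff of C: (1/5)·(-9) + (3/5)·(-3) + (1/5)·8 = -2.
The largest is -2, so the inspector's best response is C.

C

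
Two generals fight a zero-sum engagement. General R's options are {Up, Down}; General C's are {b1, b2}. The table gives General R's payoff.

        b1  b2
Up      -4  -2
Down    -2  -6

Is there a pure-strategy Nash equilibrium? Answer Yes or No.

Row minima: Up → -4, Down → -6; maximin = -4.
Column maxima: b1 → -2, b2 → -2; minimax = -2.
-4 ≠ -2, so no pure-strategy equilibrium exists.

No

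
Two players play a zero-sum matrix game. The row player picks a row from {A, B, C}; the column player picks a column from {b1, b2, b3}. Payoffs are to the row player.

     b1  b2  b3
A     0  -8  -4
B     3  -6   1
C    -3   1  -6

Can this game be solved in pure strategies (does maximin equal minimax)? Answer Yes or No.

No

Row minima: A → -8, B → -6, C → -6; maximin = -6.
Column maxima: b1 → 3, b2 → 1, b3 → 1; minimax = 1.
-6 ≠ 1, so no pure-strategy equilibrium exists.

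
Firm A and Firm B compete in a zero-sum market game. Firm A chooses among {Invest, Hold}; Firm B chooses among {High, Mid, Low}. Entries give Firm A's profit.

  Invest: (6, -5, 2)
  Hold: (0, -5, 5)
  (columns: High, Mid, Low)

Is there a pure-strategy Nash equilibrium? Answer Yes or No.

Yes

Row minima: Invest → -5, Hold → -5; maximin = -5.
Column maxima: High → 6, Mid → -5, Low → 5; minimax = -5.
maximin = minimax = -5, so a saddle point exists.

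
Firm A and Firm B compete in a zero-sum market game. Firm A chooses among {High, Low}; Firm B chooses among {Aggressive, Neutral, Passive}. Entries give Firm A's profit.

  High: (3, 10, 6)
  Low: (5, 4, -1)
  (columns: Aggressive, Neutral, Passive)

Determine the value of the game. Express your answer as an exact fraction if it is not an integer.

Row minima: High → 3, Low → -1; maximin = 3.
Column maxima: Aggressive → 5, Neutral → 10, Passive → 6; minimax = 5.
3 ≠ 5, so there is no saddle point; optimal play is mixed.
Neutral is strictly dominated by Passive (it gives Firm A strictly more in every row), so Firm B never plays it.
On the remaining 2×2 (High, Low vs Aggressive, Passive):
Let Firm A play High with probability p. Expected payoff against Aggressive: 3p + 5(1−p) = −2p + 5; against Passive: 6p + (-1)(1−p) = 7p − 1.
Setting these equal: −2p + 5 = 7p − 1 ⇒ −9p = -6 ⇒ p = 2/3, and the value is (-2)·(2/3) + 5 = 11/3.
For Firm B: with q = P(Aggressive), equating High's and Low's payoffs gives −3q + 6 = 6q − 1 ⇒ q = 7/9.

11/3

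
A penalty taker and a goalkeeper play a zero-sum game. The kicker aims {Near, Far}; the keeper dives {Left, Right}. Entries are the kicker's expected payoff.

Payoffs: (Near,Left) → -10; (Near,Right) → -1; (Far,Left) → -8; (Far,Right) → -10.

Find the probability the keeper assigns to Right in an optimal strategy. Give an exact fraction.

2/11

Row minima: Near → -10, Far → -10; maximin = -10.
Column maxima: Left → -8, Right → -1; minimax = -8.
-10 ≠ -8, so there is no saddle point; optimal play is mixed.
Let the kicker play Near with probability p. Expected payoff against Left: (-10)p + (-8)(1−p) = −2p − 8; against Right: (-1)p + (-10)(1−p) = 9p − 10.
Setting these equal: −2p − 8 = 9p − 10 ⇒ −11p = -2 ⇒ p = 2/11, and the value is (-2)·(2/11) − 8 = -92/11.
For the keeper: with q = P(Left), equating Near's and Far's payoffs gives −9q − 1 = 2q − 10 ⇒ q = 9/11.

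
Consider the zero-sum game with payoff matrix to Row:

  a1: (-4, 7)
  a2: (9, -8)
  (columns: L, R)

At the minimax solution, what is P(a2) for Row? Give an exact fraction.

Row minima: a1 → -4, a2 → -8; maximin = -4.
Column maxima: L → 9, R → 7; minimax = 7.
-4 ≠ 7, so there is no saddle point; optimal play is mixed.
Let Row play a1 with probability p. Expected payoff against L: (-4)p + 9(1−p) = −13p + 9; against R: 7p + (-8)(1−p) = 15p − 8.
Setting these equal: −13p + 9 = 15p − 8 ⇒ −28p = -17 ⇒ p = 17/28, and the value is (-13)·(17/28) + 9 = 31/28.
For Column: with q = P(L), equating a1's and a2's payoffs gives −11q + 7 = 17q − 8 ⇒ q = 15/28.

11/28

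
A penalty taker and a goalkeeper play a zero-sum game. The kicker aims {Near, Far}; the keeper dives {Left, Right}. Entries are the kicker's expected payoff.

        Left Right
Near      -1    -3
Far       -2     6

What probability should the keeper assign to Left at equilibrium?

9/10

Row minima: Near → -3, Far → -2; maximin = -2.
Column maxima: Left → -1, Right → 6; minimax = -1.
-2 ≠ -1, so there is no saddle point; optimal play is mixed.
Let the kicker play Near with probability p. Expected payoff against Left: (-1)p + (-2)(1−p) = p − 2; against Right: (-3)p + 6(1−p) = −9p + 6.
Setting these equal: p − 2 = −9p + 6 ⇒ 10p = 8 ⇒ p = 4/5, and the value is (1)·(4/5) − 2 = -6/5.
For the keeper: with q = P(Left), equating Near's and Far's payoffs gives 2q − 3 = −8q + 6 ⇒ q = 9/10.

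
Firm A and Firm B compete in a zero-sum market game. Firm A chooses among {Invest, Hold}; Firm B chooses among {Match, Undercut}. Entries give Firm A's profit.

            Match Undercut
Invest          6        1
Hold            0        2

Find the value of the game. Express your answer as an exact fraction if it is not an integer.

Row minima: Invest → 1, Hold → 0; maximin = 1.
Column maxima: Match → 6, Undercut → 2; minimax = 2.
1 ≠ 2, so there is no saddle point; optimal play is mixed.
Let Firm A play Invest with probability p. Expected payoff against Match: 6p + 0(1−p) = 6p; against Undercut: 1p + 2(1−p) = −p + 2.
Setting these equal: 6p = −p + 2 ⇒ 7p = 2 ⇒ p = 2/7, and the value is (6)·(2/7) = 12/7.
For Firm B: with q = P(Match), equating Invest's and Hold's payoffs gives 5q + 1 = −2q + 2 ⇒ q = 1/7.

12/7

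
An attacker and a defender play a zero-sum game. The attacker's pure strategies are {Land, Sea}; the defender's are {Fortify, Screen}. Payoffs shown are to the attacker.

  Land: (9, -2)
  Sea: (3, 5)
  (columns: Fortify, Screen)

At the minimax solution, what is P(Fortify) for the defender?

7/13

Row minima: Land → -2, Sea → 3; maximin = 3.
Column maxima: Fortify → 9, Screen → 5; minimax = 5.
3 ≠ 5, so there is no saddle point; optimal play is mixed.
Let the attacker play Land with probability p. Expected payoff against Fortify: 9p + 3(1−p) = 6p + 3; against Screen: (-2)p + 5(1−p) = −7p + 5.
Setting these equal: 6p + 3 = −7p + 5 ⇒ 13p = 2 ⇒ p = 2/13, and the value is (6)·(2/13) + 3 = 51/13.
For the defender: with q = P(Fortify), equating Land's and Sea's payoffs gives 11q − 2 = −2q + 5 ⇒ q = 7/13.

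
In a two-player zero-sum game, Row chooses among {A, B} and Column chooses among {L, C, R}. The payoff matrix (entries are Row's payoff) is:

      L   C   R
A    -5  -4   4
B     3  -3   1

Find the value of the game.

Row minima: A → -5, B → -3; maximin = -3.
Column maxima: L → 3, C → -3, R → 4; minimax = -3.
Since maximin = minimax = -3, there is a saddle point and the value is -3.

-3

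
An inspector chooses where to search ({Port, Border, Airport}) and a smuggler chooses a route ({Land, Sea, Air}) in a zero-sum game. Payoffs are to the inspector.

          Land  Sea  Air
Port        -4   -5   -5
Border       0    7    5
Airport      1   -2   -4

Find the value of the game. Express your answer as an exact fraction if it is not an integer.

Row minima: Port → -5, Border → 0, Airport → -4; maximin = 0.
Column maxima: Land → 1, Sea → 7, Air → 5; minimax = 1.
0 ≠ 1, so there is no saddle point; optimal play is mixed.
Port is strictly dominated by Border, so the inspector never plays it.
With Port eliminated, Sea is strictly dominated by Air (it gives the inspector strictly more in every remaining row), so the smuggler never plays it.
On the remaining 2×2 (Border, Airport vs Land, Air):
Let the inspector play Border with probability p. Expected payoff against Land: 0p + 1(1−p) = −p + 1; against Air: 5p + (-4)(1−p) = 9p − 4.
Setting these equal: −p + 1 = 9p − 4 ⇒ −10p = -5 ⇒ p = 1/2, and the value is (-1)·(1/2) + 1 = 1/2.
For the smuggler: with q = P(Land), equating Border's and Airport's payoffs gives −5q + 5 = 5q − 4 ⇒ q = 9/10.

1/2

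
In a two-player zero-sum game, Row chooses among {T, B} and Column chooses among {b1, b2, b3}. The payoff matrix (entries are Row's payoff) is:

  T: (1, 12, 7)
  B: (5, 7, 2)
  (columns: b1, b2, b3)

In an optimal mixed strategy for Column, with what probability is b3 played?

4/9

Row minima: T → 1, B → 2; maximin = 2.
Column maxima: b1 → 5, b2 → 12, b3 → 7; minimax = 5.
2 ≠ 5, so there is no saddle point; optimal play is mixed.
b2 is strictly dominated by b1 (it gives Row strictly more in every row), so Column never plays it.
On the remaining 2×2 (T, B vs b1, b3):
Let Row play T with probability p. Expected payoff against b1: 1p + 5(1−p) = −4p + 5; against b3: 7p + 2(1−p) = 5p + 2.
Setting these equal: −4p + 5 = 5p + 2 ⇒ −9p = -3 ⇒ p = 1/3, and the value is (-4)·(1/3) + 5 = 11/3.
For Column: with q = P(b1), equating T's and B's payoffs gives −6q + 7 = 3q + 2 ⇒ q = 5/9.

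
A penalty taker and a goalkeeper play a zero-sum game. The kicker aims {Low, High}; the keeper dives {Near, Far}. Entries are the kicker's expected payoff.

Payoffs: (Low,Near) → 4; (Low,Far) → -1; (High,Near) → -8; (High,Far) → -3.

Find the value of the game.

Row minima: Low → -1, High → -8; maximin = -1.
Column maxima: Near → 4, Far → -1; minimax = -1.
Since maximin = minimax = -1, there is a saddle point and the value is -1.

-1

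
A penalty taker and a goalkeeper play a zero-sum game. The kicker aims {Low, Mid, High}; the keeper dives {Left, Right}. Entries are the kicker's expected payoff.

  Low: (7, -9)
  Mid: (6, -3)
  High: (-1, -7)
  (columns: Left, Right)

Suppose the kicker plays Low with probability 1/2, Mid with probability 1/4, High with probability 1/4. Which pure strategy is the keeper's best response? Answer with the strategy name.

Right

If the keeper plays Left, the kicker's expected payoff is (1/2)·7 + (1/4)·6 + (1/4)·(-1) = 19/4.
If the keeper plays Right, the kicker's expected payoff is (1/2)·(-9) + (1/4)·(-3) + (1/4)·(-7) = -7.
The keeper minimizes the kicker's payoff; the smallest is -7, so the best response is Right.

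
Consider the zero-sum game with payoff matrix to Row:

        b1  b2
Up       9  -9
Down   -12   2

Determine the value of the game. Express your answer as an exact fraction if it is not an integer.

Row minima: Up → -9, Down → -12; maximin = -9.
Column maxima: b1 → 9, b2 → 2; minimax = 2.
-9 ≠ 2, so there is no saddle point; optimal play is mixed.
Let Row play Up with probability p. Expected payoff against b1: 9p + (-12)(1−p) = 21p − 12; against b2: (-9)p + 2(1−p) = −11p + 2.
Setting these equal: 21p − 12 = −11p + 2 ⇒ 32p = 14 ⇒ p = 7/16, and the value is (21)·(7/16) − 12 = -45/16.
For Column: with q = P(b1), equating Up's and Down's payoffs gives 18q − 9 = −14q + 2 ⇒ q = 11/32.

-45/16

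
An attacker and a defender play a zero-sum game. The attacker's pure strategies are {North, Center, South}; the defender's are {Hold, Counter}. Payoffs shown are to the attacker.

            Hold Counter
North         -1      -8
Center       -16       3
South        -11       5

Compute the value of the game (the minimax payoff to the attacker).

-93/23

Row minima: North → -8, Center → -16, South → -11; maximin = -8.
Column maxima: Hold → -1, Counter → 5; minimax = -1.
-8 ≠ -1, so there is no saddle point; optimal play is mixed.
Center is strictly dominated by South, so the attacker never plays it.
On the remaining 2×2 (North, South vs Hold, Counter):
Let the attacker play North with probability p. Expected payoff against Hold: (-1)p + (-11)(1−p) = 10p − 11; against Counter: (-8)p + 5(1−p) = −13p + 5.
Setting these equal: 10p − 11 = −13p + 5 ⇒ 23p = 16 ⇒ p = 16/23, and the value is (10)·(16/23) − 11 = -93/23.
For the defender: with q = P(Hold), equating North's and South's payoffs gives 7q − 8 = −16q + 5 ⇒ q = 13/23.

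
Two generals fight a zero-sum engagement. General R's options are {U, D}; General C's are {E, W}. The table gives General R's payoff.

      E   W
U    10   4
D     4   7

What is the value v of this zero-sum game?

6

Row minima: U → 4, D → 4; maximin = 4.
Column maxima: E → 10, W → 7; minimax = 7.
4 ≠ 7, so there is no saddle point; optimal play is mixed.
Let General R play U with probability p. Expected payoff against E: 10p + 4(1−p) = 6p + 4; against W: 4p + 7(1−p) = −3p + 7.
Setting these equal: 6p + 4 = −3p + 7 ⇒ 9p = 3 ⇒ p = 1/3, and the value is (6)·(1/3) + 4 = 6.
For General C: with q = P(E), equating U's and D's payoffs gives 6q + 4 = −3q + 7 ⇒ q = 1/3.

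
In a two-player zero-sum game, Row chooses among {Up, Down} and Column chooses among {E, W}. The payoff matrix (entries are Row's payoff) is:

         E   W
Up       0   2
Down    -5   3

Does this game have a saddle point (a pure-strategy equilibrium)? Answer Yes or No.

Yes

Row minima: Up → 0, Down → -5; maximin = 0.
Column maxima: E → 0, W → 3; minimax = 0.
maximin = minimax = 0, so a saddle point exists.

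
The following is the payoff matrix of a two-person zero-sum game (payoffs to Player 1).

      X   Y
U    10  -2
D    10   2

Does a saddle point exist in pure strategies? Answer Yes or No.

Yes

Row minima: U → -2, D → 2; maximin = 2.
Column maxima: X → 10, Y → 2; minimax = 2.
maximin = minimax = 2, so a saddle point exists.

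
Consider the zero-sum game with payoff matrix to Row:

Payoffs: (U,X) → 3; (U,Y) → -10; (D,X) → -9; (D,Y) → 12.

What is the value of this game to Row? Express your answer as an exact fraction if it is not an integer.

-27/17

Row minima: U → -10, D → -9; maximin = -9.
Column maxima: X → 3, Y → 12; minimax = 3.
-9 ≠ 3, so there is no saddle point; optimal play is mixed.
Let Row play U with probability p. Expected payoff against X: 3p + (-9)(1−p) = 12p − 9; against Y: (-10)p + 12(1−p) = −22p + 12.
Setting these equal: 12p − 9 = −22p + 12 ⇒ 34p = 21 ⇒ p = 21/34, and the value is (12)·(21/34) − 9 = -27/17.
For Column: with q = P(X), equating U's and D's payoffs gives 13q − 10 = −21q + 12 ⇒ q = 11/17.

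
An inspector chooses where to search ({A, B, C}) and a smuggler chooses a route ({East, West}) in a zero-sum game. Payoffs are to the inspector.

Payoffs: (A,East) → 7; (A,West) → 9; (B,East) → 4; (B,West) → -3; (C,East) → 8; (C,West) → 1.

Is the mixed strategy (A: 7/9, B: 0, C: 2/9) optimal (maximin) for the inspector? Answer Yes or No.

Against East this mix gives (7/9)·7 + (2/9)·8 = 65/9.
Against West this mix gives (7/9)·9 + (2/9)·1 = 65/9.
All of the smuggler's active replies (East, West) yield 65/9, and no column does worse for the inspector. The mix makes the smuggler indifferent and guarantees 65/9, so it is optimal.

Yes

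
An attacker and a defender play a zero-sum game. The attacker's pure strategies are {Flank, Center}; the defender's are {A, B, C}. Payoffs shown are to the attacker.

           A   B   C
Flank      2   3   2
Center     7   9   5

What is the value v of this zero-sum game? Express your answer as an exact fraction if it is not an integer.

Row minima: Flank → 2, Center → 5; maximin = 5.
Column maxima: A → 7, B → 9, C → 5; minimax = 5.
Since maximin = minimax = 5, there is a saddle point and the value is 5.

5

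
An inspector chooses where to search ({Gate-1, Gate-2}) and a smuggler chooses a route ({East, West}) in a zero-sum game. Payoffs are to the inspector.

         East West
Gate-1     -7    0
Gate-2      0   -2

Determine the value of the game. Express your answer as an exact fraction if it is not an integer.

-14/9

Row minima: Gate-1 → -7, Gate-2 → -2; maximin = -2.
Column maxima: East → 0, West → 0; minimax = 0.
-2 ≠ 0, so there is no saddle point; optimal play is mixed.
Let the inspector play Gate-1 with probability p. Expected payoff against East: (-7)p + 0(1−p) = −7p; against West: 0p + (-2)(1−p) = 2p − 2.
Setting these equal: −7p = 2p − 2 ⇒ −9p = -2 ⇒ p = 2/9, and the value is (-7)·(2/9) = -14/9.
For the smuggler: with q = P(East), equating Gate-1's and Gate-2's payoffs gives −7q = 2q − 2 ⇒ q = 2/9.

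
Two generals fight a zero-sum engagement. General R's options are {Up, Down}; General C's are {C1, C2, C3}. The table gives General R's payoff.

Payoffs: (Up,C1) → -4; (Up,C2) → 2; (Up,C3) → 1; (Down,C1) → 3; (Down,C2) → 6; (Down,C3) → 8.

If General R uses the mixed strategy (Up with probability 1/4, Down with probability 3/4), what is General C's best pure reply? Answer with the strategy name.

C1

If General C plays C1, General R's expected payoff is (1/4)·(-4) + (3/4)·3 = 5/4.
If General C plays C2, General R's expected payoff is (1/4)·2 + (3/4)·6 = 5.
If General C plays C3, General R's expected payoff is (1/4)·1 + (3/4)·8 = 25/4.
General C minimizes General R's payoff; the smallest is 5/4, so the best response is C1.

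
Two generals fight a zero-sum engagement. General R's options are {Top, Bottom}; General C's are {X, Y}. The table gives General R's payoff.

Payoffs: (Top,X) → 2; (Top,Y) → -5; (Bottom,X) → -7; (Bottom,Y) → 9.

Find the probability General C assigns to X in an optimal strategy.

14/23

Row minima: Top → -5, Bottom → -7; maximin = -5.
Column maxima: X → 2, Y → 9; minimax = 2.
-5 ≠ 2, so there is no saddle point; optimal play is mixed.
Let General R play Top with probability p. Expected payoff against X: 2p + (-7)(1−p) = 9p − 7; against Y: (-5)p + 9(1−p) = −14p + 9.
Setting these equal: 9p − 7 = −14p + 9 ⇒ 23p = 16 ⇒ p = 16/23, and the value is (9)·(16/23) − 7 = -17/23.
For General C: with q = P(X), equating Top's and Bottom's payoffs gives 7q − 5 = −16q + 9 ⇒ q = 14/23.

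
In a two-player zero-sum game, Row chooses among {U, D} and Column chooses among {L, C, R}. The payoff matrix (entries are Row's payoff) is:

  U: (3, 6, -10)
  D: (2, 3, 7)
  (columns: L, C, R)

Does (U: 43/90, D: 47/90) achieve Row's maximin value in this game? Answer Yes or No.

Against L this mix gives (43/90)·3 + (47/90)·2 = 223/90.
Against C this mix gives (43/90)·6 + (47/90)·3 = 133/30.
Against R this mix gives (43/90)·(-10) + (47/90)·7 = -101/90.
Column will play R, holding Row to -101/90. Shifting weight toward the row that does better against R would raise this floor (the equalizing mix achieves 41/18 against both R and L), so the proposed strategy is not optimal.

No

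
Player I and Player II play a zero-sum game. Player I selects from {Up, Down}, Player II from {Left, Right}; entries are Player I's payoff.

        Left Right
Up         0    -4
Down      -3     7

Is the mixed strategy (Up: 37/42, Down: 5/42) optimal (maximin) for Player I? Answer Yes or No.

Against Left this mix gives (37/42)·0 + (5/42)·(-3) = -5/14.
Against Right this mix gives (37/42)·(-4) + (5/42)·7 = -113/42.
Player II will play Right, holding Player I to -113/42. Shifting weight toward the row that does better against Right would raise this floor (the equalizing mix achieves -6/7 against both Right and Left), so the proposed strategy is not optimal.

No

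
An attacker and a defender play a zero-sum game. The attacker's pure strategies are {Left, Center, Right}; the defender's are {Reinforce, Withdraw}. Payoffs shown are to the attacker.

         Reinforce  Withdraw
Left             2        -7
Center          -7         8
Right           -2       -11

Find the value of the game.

-11/8

Row minima: Left → -7, Center → -7, Right → -11; maximin = -7.
Column maxima: Reinforce → 2, Withdraw → 8; minimax = 2.
-7 ≠ 2, so there is no saddle point; optimal play is mixed.
Right is strictly dominated by Left, so the attacker never plays it.
On the remaining 2×2 (Left, Center vs Reinforce, Withdraw):
Let the attacker play Left with probability p. Expected payoff against Reinforce: 2p + (-7)(1−p) = 9p − 7; against Withdraw: (-7)p + 8(1−p) = −15p + 8.
Setting these equal: 9p − 7 = −15p + 8 ⇒ 24p = 15 ⇒ p = 5/8, and the value is (9)·(5/8) − 7 = -11/8.
For the defender: with q = P(Reinforce), equating Left's and Center's payoffs gives 9q − 7 = −15q + 8 ⇒ q = 5/8.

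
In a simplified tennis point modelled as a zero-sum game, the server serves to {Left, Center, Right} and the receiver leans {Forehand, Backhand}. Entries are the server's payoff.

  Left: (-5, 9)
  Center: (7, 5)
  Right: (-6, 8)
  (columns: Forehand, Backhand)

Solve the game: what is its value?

Row minima: Left → -5, Center → 5, Right → -6; maximin = 5.
Column maxima: Forehand → 7, Backhand → 9; minimax = 7.
5 ≠ 7, so there is no saddle point; optimal play is mixed.
Right is strictly dominated by Left, so the server never plays it.
On the remaining 2×2 (Left, Center vs Forehand, Backhand):
Let the server play Left with probability p. Expected payoff against Forehand: (-5)p + 7(1−p) = −12p + 7; against Backhand: 9p + 5(1−p) = 4p + 5.
Setting these equal: −12p + 7 = 4p + 5 ⇒ −16p = -2 ⇒ p = 1/8, and the value is (-12)·(1/8) + 7 = 11/2.
For the receiver: with q = P(Forehand), equating Left's and Center's payoffs gives −14q + 9 = 2q + 5 ⇒ q = 1/4.

11/2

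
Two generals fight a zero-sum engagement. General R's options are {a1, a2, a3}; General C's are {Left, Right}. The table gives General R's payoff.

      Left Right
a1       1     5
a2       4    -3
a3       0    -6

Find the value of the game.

Row minima: a1 → 1, a2 → -3, a3 → -6; maximin = 1.
Column maxima: Left → 4, Right → 5; minimax = 4.
1 ≠ 4, so there is no saddle point; optimal play is mixed.
a3 is strictly dominated by a1, so General R never plays it.
On the remaining 2×2 (a1, a2 vs Left, Right):
Let General R play a1 with probability p. Expected payoff against Left: 1p + 4(1−p) = −3p + 4; against Right: 5p + (-3)(1−p) = 8p − 3.
Setting these equal: −3p + 4 = 8p − 3 ⇒ −11p = -7 ⇒ p = 7/11, and the value is (-3)·(7/11) + 4 = 23/11.
For General C: with q = P(Left), equating a1's and a2's payoffs gives −4q + 5 = 7q − 3 ⇒ q = 8/11.

23/11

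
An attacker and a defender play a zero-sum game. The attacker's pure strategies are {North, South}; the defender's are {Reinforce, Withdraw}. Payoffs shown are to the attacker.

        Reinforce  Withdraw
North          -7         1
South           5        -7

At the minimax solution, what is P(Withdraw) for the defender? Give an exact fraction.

3/5

Row minima: North → -7, South → -7; maximin = -7.
Column maxima: Reinforce → 5, Withdraw → 1; minimax = 1.
-7 ≠ 1, so there is no saddle point; optimal play is mixed.
Let the attacker play North with probability p. Expected payoff against Reinforce: (-7)p + 5(1−p) = −12p + 5; against Withdraw: 1p + (-7)(1−p) = 8p − 7.
Setting these equal: −12p + 5 = 8p − 7 ⇒ −20p = -12 ⇒ p = 3/5, and the value is (-12)·(3/5) + 5 = -11/5.
For the defender: with q = P(Reinforce), equating North's and South's payoffs gives −8q + 1 = 12q − 7 ⇒ q = 2/5.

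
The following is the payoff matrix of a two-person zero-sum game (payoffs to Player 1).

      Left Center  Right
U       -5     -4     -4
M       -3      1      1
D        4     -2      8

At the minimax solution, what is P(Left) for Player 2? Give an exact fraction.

3/10

Row minima: U → -5, M → -3, D → -2; maximin = -2.
Column maxima: Left → 4, Center → 1, Right → 8; minimax = 1.
-2 ≠ 1, so there is no saddle point; optimal play is mixed.
U is strictly dominated by M, so Player 1 never plays it.
Right is strictly dominated by Left (it gives Player 1 strictly more in every row), so Player 2 never plays it.
On the remaining 2×2 (M, D vs Left, Center):
Let Player 1 play M with probability p. Expected payoff against Left: (-3)p + 4(1−p) = −7p + 4; against Center: 1p + (-2)(1−p) = 3p − 2.
Setting these equal: −7p + 4 = 3p − 2 ⇒ −10p = -6 ⇒ p = 3/5, and the value is (-7)·(3/5) + 4 = -1/5.
For Player 2: with q = P(Left), equating M's and D's payoffs gives −4q + 1 = 6q − 2 ⇒ q = 3/10.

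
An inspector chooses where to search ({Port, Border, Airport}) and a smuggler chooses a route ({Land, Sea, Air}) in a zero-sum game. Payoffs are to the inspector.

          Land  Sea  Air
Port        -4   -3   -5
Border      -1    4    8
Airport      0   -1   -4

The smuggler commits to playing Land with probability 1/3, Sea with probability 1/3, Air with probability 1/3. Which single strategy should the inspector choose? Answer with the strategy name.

Border

Expected payoff of Port: (1/3)·(-4) + (1/3)·(-3) + (1/3)·(-5) = -4.
Expected payoff of Border: (1/3)·(-1) + (1/3)·4 + (1/3)·8 = 11/3.
Expected payoff of Airport: (1/3)·0 + (1/3)·(-1) + (1/3)·(-4) = -5/3.
The largest is 11/3, so the inspector's best response is Border.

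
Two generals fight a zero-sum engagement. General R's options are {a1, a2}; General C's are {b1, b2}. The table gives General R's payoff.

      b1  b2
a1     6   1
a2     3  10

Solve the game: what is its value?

Row minima: a1 → 1, a2 → 3; maximin = 3.
Column maxima: b1 → 6, b2 → 10; minimax = 6.
3 ≠ 6, so there is no saddle point; optimal play is mixed.
Let General R play a1 with probability p. Expected payoff against b1: 6p + 3(1−p) = 3p + 3; against b2: 1p + 10(1−p) = −9p + 10.
Setting these equal: 3p + 3 = −9p + 10 ⇒ 12p = 7 ⇒ p = 7/12, and the value is (3)·(7/12) + 3 = 19/4.
For General C: with q = P(b1), equating a1's and a2's payoffs gives 5q + 1 = −7q + 10 ⇒ q = 3/4.

19/4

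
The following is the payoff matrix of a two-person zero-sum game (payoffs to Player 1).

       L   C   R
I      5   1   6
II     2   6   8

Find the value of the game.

7/2

Row minima: I → 1, II → 2; maximin = 2.
Column maxima: L → 5, C → 6, R → 8; minimax = 5.
2 ≠ 5, so there is no saddle point; optimal play is mixed.
R is strictly dominated by L (it gives Player 1 strictly more in every row), so Player 2 never plays it.
On the remaining 2×2 (I, II vs L, C):
Let Player 1 play I with probability p. Expected payoff against L: 5p + 2(1−p) = 3p + 2; against C: 1p + 6(1−p) = −5p + 6.
Setting these equal: 3p + 2 = −5p + 6 ⇒ 8p = 4 ⇒ p = 1/2, and the value is (3)·(1/2) + 2 = 7/2.
For Player 2: with q = P(L), equating I's and II's payoffs gives 4q + 1 = −4q + 6 ⇒ q = 5/8.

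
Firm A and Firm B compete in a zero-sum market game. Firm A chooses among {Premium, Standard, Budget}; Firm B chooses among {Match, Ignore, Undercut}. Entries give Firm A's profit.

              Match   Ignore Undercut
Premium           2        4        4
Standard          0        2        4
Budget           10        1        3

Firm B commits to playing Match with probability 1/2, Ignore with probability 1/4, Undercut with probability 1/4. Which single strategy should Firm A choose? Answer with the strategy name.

Budget

Expected payoff of Premium: (1/2)·2 + (1/4)·4 + (1/4)·4 = 3.
Expected payoff of Standard: (1/2)·0 + (1/4)·2 + (1/4)·4 = 3/2.
Expected payoff of Budget: (1/2)·10 + (1/4)·1 + (1/4)·3 = 6.
The largest is 6, so Firm A's best response is Budget.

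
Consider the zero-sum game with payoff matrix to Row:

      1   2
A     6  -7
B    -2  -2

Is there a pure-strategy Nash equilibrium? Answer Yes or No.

Row minima: A → -7, B → -2; maximin = -2.
Column maxima: 1 → 6, 2 → -2; minimax = -2.
maximin = minimax = -2, so a saddle point exists.

Yes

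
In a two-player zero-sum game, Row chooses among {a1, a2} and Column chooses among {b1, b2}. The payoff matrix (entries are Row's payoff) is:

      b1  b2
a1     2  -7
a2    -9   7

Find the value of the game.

Row minima: a1 → -7, a2 → -9; maximin = -7.
Column maxima: b1 → 2, b2 → 7; minimax = 2.
-7 ≠ 2, so there is no saddle point; optimal play is mixed.
Let Row play a1 with probability p. Expected payoff against b1: 2p + (-9)(1−p) = 11p − 9; against b2: (-7)p + 7(1−p) = −14p + 7.
Setting these equal: 11p − 9 = −14p + 7 ⇒ 25p = 16 ⇒ p = 16/25, and the value is (11)·(16/25) − 9 = -49/25.
For Column: with q = P(b1), equating a1's and a2's payoffs gives 9q − 7 = −16q + 7 ⇒ q = 14/25.

-49/25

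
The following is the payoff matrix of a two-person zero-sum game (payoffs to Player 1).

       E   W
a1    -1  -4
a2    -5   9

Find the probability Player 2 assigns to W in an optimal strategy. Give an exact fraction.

Row minima: a1 → -4, a2 → -5; maximin = -4.
Column maxima: E → -1, W → 9; minimax = -1.
-4 ≠ -1, so there is no saddle point; optimal play is mixed.
Let Player 1 play a1 with probability p. Expected payoff against E: (-1)p + (-5)(1−p) = 4p − 5; against W: (-4)p + 9(1−p) = −13p + 9.
Setting these equal: 4p − 5 = −13p + 9 ⇒ 17p = 14 ⇒ p = 14/17, and the value is (4)·(14/17) − 5 = -29/17.
For Player 2: with q = P(E), equating a1's and a2's payoffs gives 3q − 4 = −14q + 9 ⇒ q = 13/17.

4/17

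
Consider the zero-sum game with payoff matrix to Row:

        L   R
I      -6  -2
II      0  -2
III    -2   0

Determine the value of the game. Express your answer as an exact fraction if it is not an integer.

-1

Row minima: I → -6, II → -2, III → -2; maximin = -2.
Column maxima: L → 0, R → 0; minimax = 0.
-2 ≠ 0, so there is no saddle point; optimal play is mixed.
I is strictly dominated by III, so Row never plays it.
On the remaining 2×2 (II, III vs L, R):
Let Row play II with probability p. Expected payoff against L: 0p + (-2)(1−p) = 2p − 2; against R: (-2)p + 0(1−p) = −2p.
Setting these equal: 2p − 2 = −2p ⇒ 4p = 2 ⇒ p = 1/2, and the value is (2)·(1/2) − 2 = -1.
For Column: with q = P(L), equating II's and III's payoffs gives 2q − 2 = −2q ⇒ q = 1/2.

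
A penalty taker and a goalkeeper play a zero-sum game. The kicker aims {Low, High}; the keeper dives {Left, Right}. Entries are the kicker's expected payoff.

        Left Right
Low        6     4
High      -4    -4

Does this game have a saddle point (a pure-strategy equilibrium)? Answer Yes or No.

Row minima: Low → 4, High → -4; maximin = 4.
Column maxima: Left → 6, Right → 4; minimax = 4.
maximin = minimax = 4, so a saddle point exists.

Yes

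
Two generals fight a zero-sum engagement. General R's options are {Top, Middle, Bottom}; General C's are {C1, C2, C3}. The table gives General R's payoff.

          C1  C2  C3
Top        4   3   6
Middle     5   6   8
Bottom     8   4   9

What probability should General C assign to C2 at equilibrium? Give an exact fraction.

Row minima: Top → 3, Middle → 5, Bottom → 4; maximin = 5.
Column maxima: C1 → 8, C2 → 6, C3 → 9; minimax = 6.
5 ≠ 6, so there is no saddle point; optimal play is mixed.
Top is strictly dominated by Middle, so General R never plays it.
C3 is strictly dominated by C1 (it gives General R strictly more in every row), so General C never plays it.
On the remaining 2×2 (Middle, Bottom vs C1, C2):
Let General R play Middle with probability p. Expected payoff against C1: 5p + 8(1−p) = −3p + 8; against C2: 6p + 4(1−p) = 2p + 4.
Setting these equal: −3p + 8 = 2p + 4 ⇒ −5p = -4 ⇒ p = 4/5, and the value is (-3)·(4/5) + 8 = 28/5.
For General C: with q = P(C1), equating Middle's and Bottom's payoffs gives −q + 6 = 4q + 4 ⇒ q = 2/5.

3/5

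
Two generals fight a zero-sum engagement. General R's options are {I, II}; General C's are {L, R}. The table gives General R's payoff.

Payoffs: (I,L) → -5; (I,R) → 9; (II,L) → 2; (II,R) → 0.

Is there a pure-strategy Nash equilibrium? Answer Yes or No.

Row minima: I → -5, II → 0; maximin = 0.
Column maxima: L → 2, R → 9; minimax = 2.
0 ≠ 2, so no pure-strategy equilibrium exists.

No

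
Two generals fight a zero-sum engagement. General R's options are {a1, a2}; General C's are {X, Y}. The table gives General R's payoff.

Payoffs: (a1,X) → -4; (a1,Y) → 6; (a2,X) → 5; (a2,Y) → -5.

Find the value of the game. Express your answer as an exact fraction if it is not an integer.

Row minima: a1 → -4, a2 → -5; maximin = -4.
Column maxima: X → 5, Y → 6; minimax = 5.
-4 ≠ 5, so there is no saddle point; optimal play is mixed.
Let General R play a1 with probability p. Expected payoff against X: (-4)p + 5(1−p) = −9p + 5; against Y: 6p + (-5)(1−p) = 11p − 5.
Setting these equal: −9p + 5 = 11p − 5 ⇒ −20p = -10 ⇒ p = 1/2, and the value is (-9)·(1/2) + 5 = 1/2.
For General C: with q = P(X), equating a1's and a2's payoffs gives −10q + 6 = 10q − 5 ⇒ q = 11/20.

1/2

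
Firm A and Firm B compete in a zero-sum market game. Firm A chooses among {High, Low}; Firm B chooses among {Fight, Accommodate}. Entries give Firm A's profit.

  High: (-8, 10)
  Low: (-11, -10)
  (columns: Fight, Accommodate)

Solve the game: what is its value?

-8

Row minima: High → -8, Low → -11; maximin = -8.
Column maxima: Fight → -8, Accommodate → 10; minimax = -8.
Since maximin = minimax = -8, there is a saddle point and the value is -8.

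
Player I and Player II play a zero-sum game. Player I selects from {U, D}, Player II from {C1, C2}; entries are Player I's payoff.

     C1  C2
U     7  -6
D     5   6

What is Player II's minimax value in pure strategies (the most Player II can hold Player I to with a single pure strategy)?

Column maxima: C1 → 7, C2 → 6.
The smallest of these is 6.

6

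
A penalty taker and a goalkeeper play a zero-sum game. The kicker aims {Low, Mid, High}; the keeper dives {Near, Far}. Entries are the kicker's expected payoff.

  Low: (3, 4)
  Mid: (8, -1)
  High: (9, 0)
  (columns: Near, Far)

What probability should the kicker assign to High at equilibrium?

1/10

Row minima: Low → 3, Mid → -1, High → 0; maximin = 3.
Column maxima: Near → 9, Far → 4; minimax = 4.
3 ≠ 4, so there is no saddle point; optimal play is mixed.
Mid is strictly dominated by High, so the kicker never plays it.
On the remaining 2×2 (Low, High vs Near, Far):
Let the kicker play Low with probability p. Expected payoff against Near: 3p + 9(1−p) = −6p + 9; against Far: 4p + 0(1−p) = 4p.
Setting these equal: −6p + 9 = 4p ⇒ −10p = -9 ⇒ p = 9/10, and the value is (-6)·(9/10) + 9 = 18/5.
For the keeper: with q = P(Near), equating Low's and High's payoffs gives −q + 4 = 9q ⇒ q = 2/5.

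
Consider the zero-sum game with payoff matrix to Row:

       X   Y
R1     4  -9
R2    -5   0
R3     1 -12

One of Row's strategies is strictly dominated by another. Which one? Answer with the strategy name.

R3

R1 gives a strictly higher payoff than R3 against every column: 4 > 1, -9 > -12.
So R3 is strictly dominated and Row never plays it.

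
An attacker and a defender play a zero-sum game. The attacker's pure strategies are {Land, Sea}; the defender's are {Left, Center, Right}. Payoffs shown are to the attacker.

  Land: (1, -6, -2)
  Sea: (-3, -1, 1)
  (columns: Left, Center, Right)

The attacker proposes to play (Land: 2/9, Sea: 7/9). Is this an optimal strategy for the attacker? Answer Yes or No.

Against Left this mix gives (2/9)·1 + (7/9)·(-3) = -19/9.
Against Center this mix gives (2/9)·(-6) + (7/9)·(-1) = -19/9.
Against Right this mix gives (2/9)·(-2) + (7/9)·1 = 1/3.
All of the defender's active replies (Left, Center) yield -19/9, and no column does worse for the attacker. The mix makes the defender indifferent and guarantees -19/9, so it is optimal.

Yes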